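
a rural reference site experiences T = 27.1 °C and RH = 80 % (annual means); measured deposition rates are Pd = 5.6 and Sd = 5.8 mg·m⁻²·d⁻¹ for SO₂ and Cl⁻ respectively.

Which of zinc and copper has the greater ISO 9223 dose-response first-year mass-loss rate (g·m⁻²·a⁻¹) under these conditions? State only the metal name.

copper

zinc: temperature factor f = -0.071·(17.1) = -1.2141
  sulphur-dioxide contribution → 0.3241 μm/a
  chloride contribution → 0.9048 μm/a
  ⇒ r_corr(zinc) = 1.229 μm/a
  mass loss = 1.229 μm/a × 7.14 g/cm³ = 8.774 g·m⁻²·a⁻¹
copper: f(T) = -0.080·(T−10) [T>10 °C] = -1.3680
  sulphur-dioxide contribution → 0.2369 μm/a
  chloride contribution → 1.107 μm/a
  total first-year rate 1.344 μm/a
  mass loss = 1.344 μm/a × 8.96 g/cm³ = 12.05 g·m⁻²·a⁻¹
Ordering by g·m⁻²·a⁻¹: copper (12) > zinc (8.77)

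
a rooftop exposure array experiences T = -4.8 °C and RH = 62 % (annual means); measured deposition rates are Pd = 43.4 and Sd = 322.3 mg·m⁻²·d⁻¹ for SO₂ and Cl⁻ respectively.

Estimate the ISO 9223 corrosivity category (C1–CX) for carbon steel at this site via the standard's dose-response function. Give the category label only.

C3

carbon steel: T≤10 °C ⇒ hinge +0.150·(-4.8−10) = -2.2200
  sulphur-dioxide contribution → 4.719 μm/a
  chloride contribution → 23.38 μm/a
  total first-year rate 28.1 μm/a
Category bounds: 25…50 μm/a bracket r_corr ⇒ C3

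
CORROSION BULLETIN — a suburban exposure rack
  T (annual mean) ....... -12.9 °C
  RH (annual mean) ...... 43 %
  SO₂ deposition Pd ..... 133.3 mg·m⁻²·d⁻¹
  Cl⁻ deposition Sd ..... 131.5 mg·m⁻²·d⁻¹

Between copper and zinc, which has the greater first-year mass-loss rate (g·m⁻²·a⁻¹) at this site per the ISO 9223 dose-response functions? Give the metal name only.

zinc

copper: temperature factor f = +0.126·(-22.9) = -2.8854
  sulphur-dioxide contribution → 0.01335 μm/a
  chloride contribution → 0.09563 μm/a
  total first-year rate 0.109 μm/a
  mass loss = 0.109 μm/a × 8.96 g/cm³ = 0.9765 g·m⁻²·a⁻¹
zinc: temperature factor f = +0.038·(-22.9) = -0.8702
  sulphur-dioxide contribution → 0.3362 μm/a
  chloride contribution → 0.1331 μm/a
  ⇒ r_corr(zinc) = 0.4693 μm/a
  mass loss = 0.4693 μm/a × 7.14 g/cm³ = 3.351 g·m⁻²·a⁻¹
Ordering by g·m⁻²·a⁻¹: zinc (3.35) > copper (0.976)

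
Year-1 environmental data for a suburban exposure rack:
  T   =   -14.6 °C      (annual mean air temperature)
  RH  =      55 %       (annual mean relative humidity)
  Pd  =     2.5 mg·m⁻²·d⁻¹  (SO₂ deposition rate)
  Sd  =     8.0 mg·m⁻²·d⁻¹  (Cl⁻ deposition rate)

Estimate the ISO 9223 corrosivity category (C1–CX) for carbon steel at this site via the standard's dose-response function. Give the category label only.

carbon steel: f(T) = +0.150·(T−10) [T≤10 °C] = -3.6900
  sulphur-dioxide contribution → 0.2138 μm/a
  chloride contribution → 1.268 μm/a
  ⇒ r_corr(carbon steel) = 1.482 μm/a
Category bounds: 1.3…25 μm/a bracket r_corr ⇒ C2

C2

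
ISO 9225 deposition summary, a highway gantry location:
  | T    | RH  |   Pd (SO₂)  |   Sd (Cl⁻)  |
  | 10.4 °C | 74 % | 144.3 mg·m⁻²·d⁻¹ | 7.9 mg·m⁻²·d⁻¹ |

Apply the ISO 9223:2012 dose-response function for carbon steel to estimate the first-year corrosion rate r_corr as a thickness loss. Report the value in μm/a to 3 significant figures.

carbon steel: T>10 °C ⇒ hinge -0.054·(10.4−10) = -0.0216
  sulphur-dioxide contribution → 101 μm/a
  chloride contribution → 6.402 μm/a
  total first-year rate 107.4 μm/a

r_corr = 107 μm/a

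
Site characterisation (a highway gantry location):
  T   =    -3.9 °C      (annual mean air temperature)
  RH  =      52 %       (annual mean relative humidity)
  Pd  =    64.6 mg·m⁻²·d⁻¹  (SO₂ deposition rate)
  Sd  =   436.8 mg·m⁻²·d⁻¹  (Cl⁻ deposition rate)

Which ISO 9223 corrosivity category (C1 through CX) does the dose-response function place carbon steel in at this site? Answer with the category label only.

C3

carbon steel: temperature factor f = +0.150·(-13.9) = -2.0850
  Pd branch = 1.77·Pd^0.52·e^(0.02·RH+f) = 5.438 μm/a
  Cl⁻ term: 0.102·436.8^0.62·exp(0.033·52+0.04·-3.9) = 21.04
  r_corr = 5.438 + 21.04 = 26.48 μm/a
Category bounds: 25…50 μm/a bracket r_corr ⇒ C3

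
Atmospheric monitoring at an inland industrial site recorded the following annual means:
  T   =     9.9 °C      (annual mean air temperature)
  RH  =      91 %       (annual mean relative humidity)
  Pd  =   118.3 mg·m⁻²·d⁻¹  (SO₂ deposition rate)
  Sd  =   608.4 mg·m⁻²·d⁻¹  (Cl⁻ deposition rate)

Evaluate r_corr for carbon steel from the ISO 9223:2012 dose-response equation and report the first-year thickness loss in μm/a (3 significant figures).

carbon steel: f(T) = +0.150·(T−10) [T≤10 °C] = -0.0150
  Pd branch = 1.77·Pd^0.52·e^(0.02·RH+f) = 128.8 μm/a
  Cl⁻ term: 0.102·608.4^0.62·exp(0.033·91+0.04·9.9) = 162.5
  sum: 128.8 + 162.5 → r_corr = 291.3 μm/a

r_corr = 291 μm/a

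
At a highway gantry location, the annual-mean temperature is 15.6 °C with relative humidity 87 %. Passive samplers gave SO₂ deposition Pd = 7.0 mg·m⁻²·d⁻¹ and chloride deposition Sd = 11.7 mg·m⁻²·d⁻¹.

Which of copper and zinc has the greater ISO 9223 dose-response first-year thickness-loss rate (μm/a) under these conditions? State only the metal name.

copper

copper: temperature factor f = -0.080·(5.6) = -0.4480
  SO₂ term: 0.0053·7.0^0.26·exp(0.059·87-0.4480) = 0.9521
  Cl⁻ term: 0.01025·11.7^0.27·exp(0.036·87+0.049·15.6) = 0.9802
  r_corr = 0.9521 + 0.9802 = 1.932 μm/a
zinc: T>10 °C ⇒ hinge -0.071·(15.6−10) = -0.3976
  Pd branch = 0.0129·Pd^0.44·e^(0.046·RH+f) = 1.116 μm/a
  Cl⁻ term: 0.0175·11.7^0.57·exp(0.008·87+0.085·15.6) = 0.5371
  r_corr = 1.116 + 0.5371 = 1.653 μm/a
Ordering by μm/a: copper (1.93) > zinc (1.65)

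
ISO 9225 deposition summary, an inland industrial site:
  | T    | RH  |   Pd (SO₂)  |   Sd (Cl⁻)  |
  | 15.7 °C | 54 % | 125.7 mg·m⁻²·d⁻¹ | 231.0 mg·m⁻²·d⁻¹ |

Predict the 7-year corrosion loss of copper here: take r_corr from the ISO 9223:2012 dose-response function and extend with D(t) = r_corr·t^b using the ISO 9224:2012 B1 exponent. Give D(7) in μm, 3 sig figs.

D(7) = 3.51 μm

copper: temperature factor f = -0.080·(5.7) = -0.4560
  SO₂ term: 0.0053·125.7^0.26·exp(0.059·54-0.4560) = 0.2856
  Sd branch = 0.01025·Sd^0.27·e^(0.036·RH+0.049·T) = 0.6718 μm/a
  r_corr = 0.2856 + 0.6718 = 0.9574 μm/a
Long-term exponent b (ISO 9224 Table 2, B1) = 0.667
  D(7) = 0.9574 × 7^0.667 = 0.9574 × 3.662 = 3.506 μm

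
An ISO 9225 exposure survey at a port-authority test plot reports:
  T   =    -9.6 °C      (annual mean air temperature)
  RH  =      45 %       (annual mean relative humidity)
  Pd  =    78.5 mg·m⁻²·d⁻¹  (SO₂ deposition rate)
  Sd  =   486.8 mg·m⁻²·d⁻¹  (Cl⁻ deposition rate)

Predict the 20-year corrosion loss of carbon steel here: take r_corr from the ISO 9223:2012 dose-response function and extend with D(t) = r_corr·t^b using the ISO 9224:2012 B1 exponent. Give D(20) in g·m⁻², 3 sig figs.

D(20) = 619 g·m⁻²

carbon steel: f(T) = +0.150·(T−10) [T≤10 °C] = -2.9400
  SO₂ term: 1.77·78.5^0.52·exp(0.02·45-2.9400) = 2.225
  Sd branch = 0.102·Sd^0.62·e^(0.033·RH+0.04·T) = 14.22 μm/a
  sum: 2.225 + 14.22 → r_corr = 16.45 μm/a
ISO 9224: D(t) = r_corr · t^b with b = 0.523 (carbon steel, B1)
  D(20) = 16.45 × 20^0.523 = 16.45 × 4.791 = 78.79 μm
  Mass loss = 78.79 μm × 7.85 g/cm³ = 618.5 g·m⁻²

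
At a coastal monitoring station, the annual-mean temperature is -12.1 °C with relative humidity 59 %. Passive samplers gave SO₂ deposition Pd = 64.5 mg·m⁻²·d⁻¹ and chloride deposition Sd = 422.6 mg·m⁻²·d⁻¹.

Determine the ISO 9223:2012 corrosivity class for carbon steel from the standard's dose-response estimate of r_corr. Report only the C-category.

carbon steel: T≤10 °C ⇒ hinge +0.150·(-12.1−10) = -3.3150
  Pd branch = 1.77·Pd^0.52·e^(0.02·RH+f) = 1.827 μm/a
  Cl⁻ term: 0.102·422.6^0.62·exp(0.033·59+0.04·-12.1) = 18.71
  sum: 1.827 + 18.71 → r_corr = 20.54 μm/a
20.5 μm/a falls in (1.3, 25] for carbon steel → category C2

C2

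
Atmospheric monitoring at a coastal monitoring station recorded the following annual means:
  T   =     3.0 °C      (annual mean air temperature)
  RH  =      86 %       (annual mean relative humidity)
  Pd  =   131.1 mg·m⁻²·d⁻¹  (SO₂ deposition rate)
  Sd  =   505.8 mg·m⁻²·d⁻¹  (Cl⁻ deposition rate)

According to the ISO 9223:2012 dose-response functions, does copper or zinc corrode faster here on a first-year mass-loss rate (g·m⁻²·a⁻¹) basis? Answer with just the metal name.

copper: T≤10 °C ⇒ hinge +0.126·(3.0−10) = -0.8820
  sulphur-dioxide contribution → 1.246 μm/a
  chloride contribution → 1.41 μm/a
  ⇒ r_corr(copper) = 2.656 μm/a
  mass loss = 2.656 μm/a × 8.96 g/cm³ = 23.79 g·m⁻²·a⁻¹
zinc: T≤10 °C ⇒ hinge +0.038·(3.0−10) = -0.2660
  sulphur-dioxide contribution → 4.415 μm/a
  chloride contribution → 1.563 μm/a
  total first-year rate 5.977 μm/a
  mass loss = 5.977 μm/a × 7.14 g/cm³ = 42.68 g·m⁻²·a⁻¹
Ordering by g·m⁻²·a⁻¹: zinc (42.7) > copper (23.8)

zinc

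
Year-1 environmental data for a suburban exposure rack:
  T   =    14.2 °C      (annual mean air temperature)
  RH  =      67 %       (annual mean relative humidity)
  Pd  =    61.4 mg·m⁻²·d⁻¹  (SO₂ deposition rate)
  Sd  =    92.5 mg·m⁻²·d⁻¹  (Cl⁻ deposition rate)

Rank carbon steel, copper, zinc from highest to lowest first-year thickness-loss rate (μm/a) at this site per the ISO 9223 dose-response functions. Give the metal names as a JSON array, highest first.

["carbon steel", "zinc", "copper"]

carbon steel: temperature factor f = -0.054·(4.2) = -0.2268
  sulphur-dioxide contribution → 45.84 μm/a
  chloride contribution → 27.2 μm/a
  total first-year rate 73.04 μm/a
copper: T>10 °C ⇒ hinge -0.080·(14.2−10) = -0.3360
  sulphur-dioxide contribution → 0.5755 μm/a
  chloride contribution → 0.7785 μm/a
  ⇒ r_corr(copper) = 1.354 μm/a
zinc: T>10 °C ⇒ hinge -0.071·(14.2−10) = -0.2982
  sulphur-dioxide contribution → 1.278 μm/a
  chloride contribution → 1.32 μm/a
  total first-year rate 2.598 μm/a
Ordering by μm/a: carbon steel (73) > zinc (2.6) > copper (1.35)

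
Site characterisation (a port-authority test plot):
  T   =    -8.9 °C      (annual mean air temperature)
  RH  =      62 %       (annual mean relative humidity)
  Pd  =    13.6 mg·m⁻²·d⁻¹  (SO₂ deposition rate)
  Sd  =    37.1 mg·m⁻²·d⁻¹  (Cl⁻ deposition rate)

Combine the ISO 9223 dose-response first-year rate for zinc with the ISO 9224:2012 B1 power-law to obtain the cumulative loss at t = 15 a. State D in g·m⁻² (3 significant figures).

zinc: T≤10 °C ⇒ hinge +0.038·(-8.9−10) = -0.7182
  SO₂ term: 0.0129·13.6^0.44·exp(0.046·62-0.7182) = 0.3436
  Cl⁻ term: 0.0175·37.1^0.57·exp(0.008·62+0.085·-8.9) = 0.1058
  sum: 0.3436 + 0.1058 → r_corr = 0.4494 μm/a
ISO 9224: D(t) = r_corr · t^b with b = 0.813 (zinc, B1)
  D(15) = 0.4494 × 15^0.813 = 0.4494 × 9.04 = 4.062 μm
  Mass loss = 4.062 μm × 7.14 g/cm³ = 29.01 g·m⁻²

D(15) = 29.0 g·m⁻²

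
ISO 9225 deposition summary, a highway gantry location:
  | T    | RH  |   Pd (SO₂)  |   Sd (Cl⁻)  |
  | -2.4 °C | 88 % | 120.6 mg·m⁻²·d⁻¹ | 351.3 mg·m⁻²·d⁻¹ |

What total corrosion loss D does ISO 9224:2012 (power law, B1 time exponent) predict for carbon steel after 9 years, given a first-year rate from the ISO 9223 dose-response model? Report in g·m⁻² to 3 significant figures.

carbon steel: f(T) = +0.150·(T−10) [T≤10 °C] = -1.8600
  sulphur-dioxide contribution → 19.36 μm/a
  chloride contribution → 64.04 μm/a
  total first-year rate 83.39 μm/a
Power-law: D(9) = r_corr · 9^0.523
  D(9) = 83.39 × 9^0.523 = 83.39 × 3.156 = 263.1 μm
  Mass loss = 263.1 μm × 7.85 g/cm³ = 2066 g·m⁻²

D(9) = 2.07e+03 g·m⁻²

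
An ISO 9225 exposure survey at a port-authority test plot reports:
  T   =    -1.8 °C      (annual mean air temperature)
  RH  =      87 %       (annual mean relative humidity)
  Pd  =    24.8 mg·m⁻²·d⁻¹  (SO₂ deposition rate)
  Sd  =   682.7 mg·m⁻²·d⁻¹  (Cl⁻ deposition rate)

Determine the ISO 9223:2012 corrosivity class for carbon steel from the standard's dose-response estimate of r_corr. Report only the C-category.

carbon steel: temperature factor f = +0.150·(-11.8) = -1.7700
  sulphur-dioxide contribution → 9.121 μm/a
  chloride contribution → 95.81 μm/a
  ⇒ r_corr(carbon steel) = 104.9 μm/a
ISO 9223 Table 2 (carbon steel): 80 < 105 ≤ 200 μm/a ⇒ C5

C5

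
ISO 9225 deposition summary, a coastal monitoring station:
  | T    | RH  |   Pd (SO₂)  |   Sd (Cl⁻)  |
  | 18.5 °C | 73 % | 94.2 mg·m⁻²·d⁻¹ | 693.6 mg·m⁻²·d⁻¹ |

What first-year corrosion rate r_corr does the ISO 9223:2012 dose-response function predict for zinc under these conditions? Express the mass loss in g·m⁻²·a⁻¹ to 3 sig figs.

zinc: T>10 °C ⇒ hinge -0.071·(18.5−10) = -0.6035
  SO₂ term: 0.0129·94.2^0.44·exp(0.046·73-0.6035) = 1.498
  Sd branch = 0.0175·Sd^0.57·e^(0.008·RH+0.085·T) = 6.295 μm/a
  r_corr = 1.498 + 6.295 = 7.793 μm/a
Convert to mass loss: 7.793 μm/a × 7.14 g/cm³ = 55.64 g·m⁻²·a⁻¹

r_corr = 55.6 g·m⁻²·a⁻¹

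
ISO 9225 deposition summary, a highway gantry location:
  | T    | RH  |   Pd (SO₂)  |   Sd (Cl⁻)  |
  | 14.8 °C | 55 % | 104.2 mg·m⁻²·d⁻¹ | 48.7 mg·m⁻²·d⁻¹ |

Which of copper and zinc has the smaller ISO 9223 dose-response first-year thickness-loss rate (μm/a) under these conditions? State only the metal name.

copper: f(T) = -0.080·(T−10) [T>10 °C] = -0.3840
  Pd branch = 0.0053·Pd^0.26·e^(0.059·RH+f) = 0.3101 μm/a
  Cl⁻ term: 0.01025·48.7^0.27·exp(0.036·55+0.049·14.8) = 0.4377
  sum: 0.3101 + 0.4377 → r_corr = 0.7478 μm/a
zinc: T>10 °C ⇒ hinge -0.071·(14.8−10) = -0.3408
  SO₂ term: 0.0129·104.2^0.44·exp(0.046·55-0.3408) = 0.8896
  Cl⁻ term: 0.0175·48.7^0.57·exp(0.008·55+0.085·14.8) = 0.8757
  r_corr = 0.8896 + 0.8757 = 1.765 μm/a
Ordering by μm/a: zinc (1.77) > copper (0.748)

copper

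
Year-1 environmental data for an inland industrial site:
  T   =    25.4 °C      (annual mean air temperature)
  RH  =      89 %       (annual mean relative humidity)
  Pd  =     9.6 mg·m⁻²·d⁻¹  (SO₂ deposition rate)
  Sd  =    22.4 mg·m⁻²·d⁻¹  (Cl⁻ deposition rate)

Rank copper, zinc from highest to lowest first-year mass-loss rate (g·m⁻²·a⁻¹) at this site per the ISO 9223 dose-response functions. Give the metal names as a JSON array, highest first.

["copper", "zinc"]

copper: T>10 °C ⇒ hinge -0.080·(25.4−10) = -1.2320
  Pd branch = 0.0053·Pd^0.26·e^(0.059·RH+f) = 0.531 μm/a
  Sd branch = 0.01025·Sd^0.27·e^(0.036·RH+0.049·T) = 2.029 μm/a
  r_corr = 0.531 + 2.029 = 2.56 μm/a
  mass loss = 2.56 μm/a × 8.96 g/cm³ = 22.94 g·m⁻²·a⁻¹
zinc: temperature factor f = -0.071·(15.4) = -1.0934
  SO₂ term: 0.0129·9.6^0.44·exp(0.046·89-1.0934) = 0.7013
  Sd branch = 0.0175·Sd^0.57·e^(0.008·RH+0.085·T) = 1.818 μm/a
  r_corr = 0.7013 + 1.818 = 2.519 μm/a
  mass loss = 2.519 μm/a × 7.14 g/cm³ = 17.99 g·m⁻²·a⁻¹
Ordering by g·m⁻²·a⁻¹: copper (22.9) > zinc (18)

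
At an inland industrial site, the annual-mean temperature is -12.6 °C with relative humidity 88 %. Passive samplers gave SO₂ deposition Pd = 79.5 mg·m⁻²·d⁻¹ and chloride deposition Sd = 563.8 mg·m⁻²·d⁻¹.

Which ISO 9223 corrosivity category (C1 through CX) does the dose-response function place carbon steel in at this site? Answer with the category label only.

C4

carbon steel: f(T) = +0.150·(T−10) [T≤10 °C] = -3.3900
  sulphur-dioxide contribution → 3.375 μm/a
  chloride contribution → 57.1 μm/a
  ⇒ r_corr(carbon steel) = 60.47 μm/a
ISO 9223 Table 2 (carbon steel): 50 < 60.5 ≤ 80 μm/a ⇒ C4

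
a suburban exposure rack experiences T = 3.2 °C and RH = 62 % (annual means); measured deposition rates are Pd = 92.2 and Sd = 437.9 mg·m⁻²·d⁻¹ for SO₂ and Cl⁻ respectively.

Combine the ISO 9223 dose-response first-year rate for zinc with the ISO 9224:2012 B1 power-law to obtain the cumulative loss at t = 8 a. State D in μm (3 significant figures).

D(8) = 13.4 μm

zinc: T≤10 °C ⇒ hinge +0.038·(3.2−10) = -0.2584
  Pd branch = 0.0129·Pd^0.44·e^(0.046·RH+f) = 1.263 μm/a
  Cl⁻ term: 0.0175·437.9^0.57·exp(0.008·62+0.085·3.2) = 1.208
  sum: 1.263 + 1.208 → r_corr = 2.471 μm/a
Power-law: D(8) = r_corr · 8^0.813
  D(8) = 2.471 × 8^0.813 = 2.471 × 5.423 = 13.4 μm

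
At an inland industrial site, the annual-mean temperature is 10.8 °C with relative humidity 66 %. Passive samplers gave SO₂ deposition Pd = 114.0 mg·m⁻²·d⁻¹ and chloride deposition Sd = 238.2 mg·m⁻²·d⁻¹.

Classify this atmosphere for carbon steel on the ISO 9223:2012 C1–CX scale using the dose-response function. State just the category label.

carbon steel: f(T) = -0.054·(T−10) [T>10 °C] = -0.0432
  Pd branch = 1.77·Pd^0.52·e^(0.02·RH+f) = 74.49 μm/a
  Cl⁻ term: 0.102·238.2^0.62·exp(0.033·66+0.04·10.8) = 41.29
  r_corr = 74.49 + 41.29 = 115.8 μm/a
ISO 9223 Table 2 (carbon steel): 80 < 116 ≤ 200 μm/a ⇒ C5

C5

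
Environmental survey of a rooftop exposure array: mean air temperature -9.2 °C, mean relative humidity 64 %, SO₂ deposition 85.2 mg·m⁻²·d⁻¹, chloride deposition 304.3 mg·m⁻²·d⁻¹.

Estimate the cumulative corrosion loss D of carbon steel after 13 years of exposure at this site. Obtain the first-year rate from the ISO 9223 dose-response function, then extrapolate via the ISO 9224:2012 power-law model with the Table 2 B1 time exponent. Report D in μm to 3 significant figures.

carbon steel: f(T) = +0.150·(T−10) [T≤10 °C] = -2.8800
  Pd branch = 1.77·Pd^0.52·e^(0.02·RH+f) = 3.605 μm/a
  Cl⁻ term: 0.102·304.3^0.62·exp(0.033·64+0.04·-9.2) = 20.21
  r_corr = 3.605 + 20.21 = 23.82 μm/a
Long-term exponent b (ISO 9224 Table 2, B1) = 0.523
  D(13) = 23.82 × 13^0.523 = 23.82 × 3.825 = 91.1 μm

D(13) = 91.1 μm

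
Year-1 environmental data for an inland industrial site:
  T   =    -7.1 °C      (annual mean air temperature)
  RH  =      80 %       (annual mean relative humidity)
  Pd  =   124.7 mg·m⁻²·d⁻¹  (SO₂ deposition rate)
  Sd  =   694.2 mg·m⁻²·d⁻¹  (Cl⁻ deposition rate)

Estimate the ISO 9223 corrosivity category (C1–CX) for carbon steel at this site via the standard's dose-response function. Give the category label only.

C4

carbon steel: temperature factor f = +0.150·(-17.1) = -2.5650
  sulphur-dioxide contribution → 8.293 μm/a
  chloride contribution → 62.16 μm/a
  ⇒ r_corr(carbon steel) = 70.45 μm/a
ISO 9223 Table 2 (carbon steel): 50 < 70.5 ≤ 80 μm/a ⇒ C4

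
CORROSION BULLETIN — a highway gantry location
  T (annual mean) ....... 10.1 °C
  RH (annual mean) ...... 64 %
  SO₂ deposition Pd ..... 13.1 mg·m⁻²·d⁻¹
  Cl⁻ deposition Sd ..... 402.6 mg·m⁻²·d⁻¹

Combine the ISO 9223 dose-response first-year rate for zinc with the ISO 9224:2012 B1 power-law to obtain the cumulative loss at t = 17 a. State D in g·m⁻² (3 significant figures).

zinc: temperature factor f = -0.071·(0.1) = -0.0071
  Pd branch = 0.0129·Pd^0.44·e^(0.046·RH+f) = 0.7545 μm/a
  Sd branch = 0.0175·Sd^0.57·e^(0.008·RH+0.085·T) = 2.104 μm/a
  sum: 0.7545 + 2.104 → r_corr = 2.858 μm/a
Long-term exponent b (ISO 9224 Table 2, B1) = 0.813
  D(17) = 2.858 × 17^0.813 = 2.858 × 10.01 = 28.61 μm
  Mass loss = 28.61 μm × 7.14 g/cm³ = 204.3 g·m⁻²

D(17) = 204 g·m⁻²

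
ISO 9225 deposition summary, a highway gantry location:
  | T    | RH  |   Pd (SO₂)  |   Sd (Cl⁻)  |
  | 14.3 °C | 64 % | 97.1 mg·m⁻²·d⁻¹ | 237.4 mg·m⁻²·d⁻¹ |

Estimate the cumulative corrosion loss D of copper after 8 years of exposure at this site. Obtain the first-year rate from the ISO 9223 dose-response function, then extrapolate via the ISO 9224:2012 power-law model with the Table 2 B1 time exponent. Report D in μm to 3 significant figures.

copper: f(T) = -0.080·(T−10) [T>10 °C] = -0.3440
  SO₂ term: 0.0053·97.1^0.26·exp(0.059·64-0.3440) = 0.5388
  Cl⁻ term: 0.01025·237.4^0.27·exp(0.036·64+0.049·14.3) = 0.9058
  r_corr = 0.5388 + 0.9058 = 1.445 μm/a
Power-law: D(8) = r_corr · 8^0.667
  D(8) = 1.445 × 8^0.667 = 1.445 × 4.003 = 5.782 μm

D(8) = 5.78 μm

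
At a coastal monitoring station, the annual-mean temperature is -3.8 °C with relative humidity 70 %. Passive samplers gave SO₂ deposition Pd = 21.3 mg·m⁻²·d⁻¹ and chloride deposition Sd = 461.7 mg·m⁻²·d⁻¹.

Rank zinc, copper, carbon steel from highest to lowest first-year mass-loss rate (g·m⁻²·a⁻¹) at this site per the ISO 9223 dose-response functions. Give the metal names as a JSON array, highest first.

zinc: f(T) = +0.038·(T−10) [T≤10 °C] = -0.5244
  Pd branch = 0.0129·Pd^0.44·e^(0.046·RH+f) = 0.7341 μm/a
  Cl⁻ term: 0.0175·461.7^0.57·exp(0.008·70+0.085·-3.8) = 0.7322
  r_corr = 0.7341 + 0.7322 = 1.466 μm/a
  mass loss = 1.466 μm/a × 7.14 g/cm³ = 10.47 g·m⁻²·a⁻¹
copper: temperature factor f = +0.126·(-13.8) = -1.7388
  Pd branch = 0.0053·Pd^0.26·e^(0.059·RH+f) = 0.1283 μm/a
  Sd branch = 0.01025·Sd^0.27·e^(0.036·RH+0.049·T) = 0.5542 μm/a
  r_corr = 0.1283 + 0.5542 = 0.6825 μm/a
  mass loss = 0.6825 μm/a × 8.96 g/cm³ = 6.115 g·m⁻²·a⁻¹
carbon steel: T≤10 °C ⇒ hinge +0.150·(-3.8−10) = -2.0700
  SO₂ term: 1.77·21.3^0.52·exp(0.02·70-2.0700) = 4.444
  Cl⁻ term: 0.102·461.7^0.62·exp(0.033·70+0.04·-3.8) = 39.6
  r_corr = 4.444 + 39.6 = 44.05 μm/a
  mass loss = 44.05 μm/a × 7.85 g/cm³ = 345.8 g·m⁻²·a⁻¹
Ordering by g·m⁻²·a⁻¹: carbon steel (346) > zinc (10.5) > copper (6.11)

["carbon steel", "zinc", "copper"]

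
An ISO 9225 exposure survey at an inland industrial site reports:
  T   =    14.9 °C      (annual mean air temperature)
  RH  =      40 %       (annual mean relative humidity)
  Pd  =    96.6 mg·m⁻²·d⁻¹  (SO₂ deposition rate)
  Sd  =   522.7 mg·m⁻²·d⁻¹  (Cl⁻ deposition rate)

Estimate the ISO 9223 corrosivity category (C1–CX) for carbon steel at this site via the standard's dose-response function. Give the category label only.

carbon steel: temperature factor f = -0.054·(4.9) = -0.2646
  sulphur-dioxide contribution → 32.56 μm/a
  chloride contribution → 33.58 μm/a
  total first-year rate 66.14 μm/a
ISO 9223 Table 2 (carbon steel): 50 < 66.1 ≤ 80 μm/a ⇒ C4

C4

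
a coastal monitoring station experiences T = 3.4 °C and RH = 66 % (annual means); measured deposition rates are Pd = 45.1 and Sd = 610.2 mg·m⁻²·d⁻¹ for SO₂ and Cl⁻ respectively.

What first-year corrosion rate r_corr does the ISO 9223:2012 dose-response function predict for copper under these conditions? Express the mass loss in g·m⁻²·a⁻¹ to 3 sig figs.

copper: f(T) = +0.126·(T−10) [T≤10 °C] = -0.8316
  Pd branch = 0.0053·Pd^0.26·e^(0.059·RH+f) = 0.305 μm/a
  Sd branch = 0.01025·Sd^0.27·e^(0.036·RH+0.049·T) = 0.7363 μm/a
  r_corr = 0.305 + 0.7363 = 1.041 μm/a
Convert to mass loss: 1.041 μm/a × 8.96 g/cm³ = 9.33 g·m⁻²·a⁻¹

r_corr = 9.33 g·m⁻²·a⁻¹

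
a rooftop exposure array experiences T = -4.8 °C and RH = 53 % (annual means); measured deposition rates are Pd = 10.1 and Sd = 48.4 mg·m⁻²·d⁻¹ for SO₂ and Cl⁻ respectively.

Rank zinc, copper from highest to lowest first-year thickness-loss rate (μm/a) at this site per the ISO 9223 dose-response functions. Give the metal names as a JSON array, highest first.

zinc: T≤10 °C ⇒ hinge +0.038·(-4.8−10) = -0.5624
  SO₂ term: 0.0129·10.1^0.44·exp(0.046·53-0.5624) = 0.2328
  Cl⁻ term: 0.0175·48.4^0.57·exp(0.008·53+0.085·-4.8) = 0.1623
  r_corr = 0.2328 + 0.1623 = 0.3951 μm/a
copper: f(T) = +0.126·(T−10) [T≤10 °C] = -1.8648
  SO₂ term: 0.0053·10.1^0.26·exp(0.059·53-1.8648) = 0.03416
  Sd branch = 0.01025·Sd^0.27·e^(0.036·RH+0.049·T) = 0.1556 μm/a
  r_corr = 0.03416 + 0.1556 = 0.1898 μm/a
Ordering by μm/a: zinc (0.395) > copper (0.19)

["zinc", "copper"]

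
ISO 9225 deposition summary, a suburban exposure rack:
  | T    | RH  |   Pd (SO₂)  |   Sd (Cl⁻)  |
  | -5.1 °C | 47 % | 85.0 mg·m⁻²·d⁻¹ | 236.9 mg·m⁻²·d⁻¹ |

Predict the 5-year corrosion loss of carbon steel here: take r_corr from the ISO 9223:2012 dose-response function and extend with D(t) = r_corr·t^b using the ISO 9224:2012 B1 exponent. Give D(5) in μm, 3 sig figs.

D(5) = 38.0 μm

carbon steel: T≤10 °C ⇒ hinge +0.150·(-5.1−10) = -2.2650
  sulphur-dioxide contribution → 4.741 μm/a
  chloride contribution → 11.64 μm/a
  ⇒ r_corr(carbon steel) = 16.38 μm/a
Power-law: D(5) = r_corr · 5^0.523
  D(5) = 16.38 × 5^0.523 = 16.38 × 2.32 = 38 μm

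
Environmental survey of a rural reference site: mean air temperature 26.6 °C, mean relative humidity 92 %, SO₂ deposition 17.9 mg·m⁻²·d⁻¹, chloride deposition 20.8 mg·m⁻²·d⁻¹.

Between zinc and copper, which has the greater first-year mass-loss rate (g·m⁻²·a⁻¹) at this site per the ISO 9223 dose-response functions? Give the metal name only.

copper

zinc: f(T) = -0.071·(T−10) [T>10 °C] = -1.1786
  SO₂ term: 0.0129·17.9^0.44·exp(0.046·92-1.1786) = 0.9726
  Sd branch = 0.0175·Sd^0.57·e^(0.008·RH+0.085·T) = 1.977 μm/a
  r_corr = 0.9726 + 1.977 = 2.949 μm/a
  mass loss = 2.949 μm/a × 7.14 g/cm³ = 21.06 g·m⁻²·a⁻¹
copper: temperature factor f = -0.080·(16.6) = -1.3280
  Pd branch = 0.0053·Pd^0.26·e^(0.059·RH+f) = 0.6771 μm/a
  Sd branch = 0.01025·Sd^0.27·e^(0.036·RH+0.049·T) = 2.35 μm/a
  sum: 0.6771 + 2.35 → r_corr = 3.027 μm/a
  mass loss = 3.027 μm/a × 8.96 g/cm³ = 27.12 g·m⁻²·a⁻¹
Ordering by g·m⁻²·a⁻¹: copper (27.1) > zinc (21.1)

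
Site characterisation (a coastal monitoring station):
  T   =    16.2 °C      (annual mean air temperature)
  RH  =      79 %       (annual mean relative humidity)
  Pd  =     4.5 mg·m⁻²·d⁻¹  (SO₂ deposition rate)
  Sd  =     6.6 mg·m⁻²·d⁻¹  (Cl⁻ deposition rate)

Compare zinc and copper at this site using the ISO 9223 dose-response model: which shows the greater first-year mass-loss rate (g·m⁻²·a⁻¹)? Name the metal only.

zinc: f(T) = -0.071·(T−10) [T>10 °C] = -0.4402
  SO₂ term: 0.0129·4.5^0.44·exp(0.046·79-0.4402) = 0.6096
  Sd branch = 0.0175·Sd^0.57·e^(0.008·RH+0.085·T) = 0.3825 μm/a
  sum: 0.6096 + 0.3825 → r_corr = 0.9922 μm/a
  mass loss = 0.9922 μm/a × 7.14 g/cm³ = 7.084 g·m⁻²·a⁻¹
copper: T>10 °C ⇒ hinge -0.080·(16.2−10) = -0.4960
  Pd branch = 0.0053·Pd^0.26·e^(0.059·RH+f) = 0.5046 μm/a
  Sd branch = 0.01025·Sd^0.27·e^(0.036·RH+0.049·T) = 0.6485 μm/a
  r_corr = 0.5046 + 0.6485 = 1.153 μm/a
  mass loss = 1.153 μm/a × 8.96 g/cm³ = 10.33 g·m⁻²·a⁻¹
Ordering by g·m⁻²·a⁻¹: copper (10.3) > zinc (7.08)

copper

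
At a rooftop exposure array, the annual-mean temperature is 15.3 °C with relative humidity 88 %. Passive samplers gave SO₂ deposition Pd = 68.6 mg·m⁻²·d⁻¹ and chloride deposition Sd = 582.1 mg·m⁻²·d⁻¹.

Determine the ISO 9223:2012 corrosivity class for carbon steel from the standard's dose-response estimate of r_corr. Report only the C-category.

CX

carbon steel: temperature factor f = -0.054·(5.3) = -0.2862
  Pd branch = 1.77·Pd^0.52·e^(0.02·RH+f) = 69.65 μm/a
  Sd branch = 0.102·Sd^0.62·e^(0.033·RH+0.04·T) = 177.8 μm/a
  sum: 69.65 + 177.8 → r_corr = 247.4 μm/a
Category bounds: 200…700 μm/a bracket r_corr ⇒ CX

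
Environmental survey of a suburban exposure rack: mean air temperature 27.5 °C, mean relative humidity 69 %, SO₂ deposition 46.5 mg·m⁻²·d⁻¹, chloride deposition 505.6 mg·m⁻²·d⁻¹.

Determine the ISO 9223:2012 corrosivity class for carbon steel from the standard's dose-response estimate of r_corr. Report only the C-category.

carbon steel: temperature factor f = -0.054·(17.5) = -0.9450
  sulphur-dioxide contribution → 20.14 μm/a
  chloride contribution → 141.8 μm/a
  ⇒ r_corr(carbon steel) = 161.9 μm/a
Category bounds: 80…200 μm/a bracket r_corr ⇒ C5

C5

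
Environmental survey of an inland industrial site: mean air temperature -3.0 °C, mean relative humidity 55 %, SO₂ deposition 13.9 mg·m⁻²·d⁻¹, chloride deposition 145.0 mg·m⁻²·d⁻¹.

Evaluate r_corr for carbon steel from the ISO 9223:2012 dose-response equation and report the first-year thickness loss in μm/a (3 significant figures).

r_corr = 15.1 μm/a

carbon steel: T≤10 °C ⇒ hinge +0.150·(-3.0−10) = -1.9500
  Pd branch = 1.77·Pd^0.52·e^(0.02·RH+f) = 2.973 μm/a
  Sd branch = 0.102·Sd^0.62·e^(0.033·RH+0.04·T) = 12.16 μm/a
  r_corr = 2.973 + 12.16 = 15.13 μm/a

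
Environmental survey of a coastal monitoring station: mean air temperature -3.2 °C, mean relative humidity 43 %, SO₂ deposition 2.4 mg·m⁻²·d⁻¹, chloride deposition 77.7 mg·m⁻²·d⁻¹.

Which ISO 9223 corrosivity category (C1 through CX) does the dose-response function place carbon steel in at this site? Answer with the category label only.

C2

carbon steel: f(T) = +0.150·(T−10) [T≤10 °C] = -1.9800
  sulphur-dioxide contribution → 0.9105 μm/a
  chloride contribution → 5.512 μm/a
  ⇒ r_corr(carbon steel) = 6.423 μm/a
ISO 9223 Table 2 (carbon steel): 1.3 < 6.42 ≤ 25 μm/a ⇒ C2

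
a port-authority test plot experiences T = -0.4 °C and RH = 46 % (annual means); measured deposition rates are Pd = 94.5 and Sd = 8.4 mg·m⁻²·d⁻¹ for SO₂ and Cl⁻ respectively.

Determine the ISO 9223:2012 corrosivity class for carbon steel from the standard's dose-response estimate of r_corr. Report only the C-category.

C2

carbon steel: temperature factor f = +0.150·(-10.4) = -1.5600
  sulphur-dioxide contribution → 9.937 μm/a
  chloride contribution → 1.714 μm/a
  total first-year rate 11.65 μm/a
Category bounds: 1.3…25 μm/a bracket r_corr ⇒ C2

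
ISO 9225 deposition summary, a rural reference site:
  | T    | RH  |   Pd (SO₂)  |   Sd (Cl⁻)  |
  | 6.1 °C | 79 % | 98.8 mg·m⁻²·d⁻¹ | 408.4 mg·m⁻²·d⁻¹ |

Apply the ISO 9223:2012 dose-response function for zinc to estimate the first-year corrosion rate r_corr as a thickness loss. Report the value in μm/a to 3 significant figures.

zinc: f(T) = +0.038·(T−10) [T≤10 °C] = -0.1482
  SO₂ term: 0.0129·98.8^0.44·exp(0.046·79-0.1482) = 3.178
  Sd branch = 0.0175·Sd^0.57·e^(0.008·RH+0.085·T) = 1.702 μm/a
  sum: 3.178 + 1.702 → r_corr = 4.88 μm/a

r_corr = 4.88 μm/a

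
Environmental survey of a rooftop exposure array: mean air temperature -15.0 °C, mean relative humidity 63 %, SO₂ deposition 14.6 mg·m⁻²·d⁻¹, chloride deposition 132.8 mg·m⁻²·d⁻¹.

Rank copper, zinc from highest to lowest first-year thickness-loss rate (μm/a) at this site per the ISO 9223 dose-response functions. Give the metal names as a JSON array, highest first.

copper: temperature factor f = +0.126·(-25.0) = -3.1500
  Pd branch = 0.0053·Pd^0.26·e^(0.059·RH+f) = 0.01876 μm/a
  Cl⁻ term: 0.01025·132.8^0.27·exp(0.036·63+0.049·-15.0) = 0.1777
  sum: 0.01876 + 0.1777 → r_corr = 0.1965 μm/a
zinc: T≤10 °C ⇒ hinge +0.038·(-15.0−10) = -0.9500
  Pd branch = 0.0129·Pd^0.44·e^(0.046·RH+f) = 0.2944 μm/a
  Cl⁻ term: 0.0175·132.8^0.57·exp(0.008·63+0.085·-15.0) = 0.1313
  r_corr = 0.2944 + 0.1313 = 0.4257 μm/a
Ordering by μm/a: zinc (0.426) > copper (0.196)

["zinc", "copper"]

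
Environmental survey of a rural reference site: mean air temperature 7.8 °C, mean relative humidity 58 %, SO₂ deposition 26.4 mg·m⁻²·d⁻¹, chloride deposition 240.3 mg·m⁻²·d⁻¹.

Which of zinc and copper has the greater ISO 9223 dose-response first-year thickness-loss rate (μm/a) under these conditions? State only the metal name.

zinc

zinc: T≤10 °C ⇒ hinge +0.038·(7.8−10) = -0.0836
  SO₂ term: 0.0129·26.4^0.44·exp(0.046·58-0.0836) = 0.7219
  Sd branch = 0.0175·Sd^0.57·e^(0.008·RH+0.085·T) = 1.229 μm/a
  sum: 0.7219 + 1.229 → r_corr = 1.951 μm/a
copper: f(T) = +0.126·(T−10) [T≤10 °C] = -0.2772
  Pd branch = 0.0053·Pd^0.26·e^(0.059·RH+f) = 0.2882 μm/a
  Sd branch = 0.01025·Sd^0.27·e^(0.036·RH+0.049·T) = 0.5325 μm/a
  sum: 0.2882 + 0.5325 → r_corr = 0.8207 μm/a
Ordering by μm/a: zinc (1.95) > copper (0.821)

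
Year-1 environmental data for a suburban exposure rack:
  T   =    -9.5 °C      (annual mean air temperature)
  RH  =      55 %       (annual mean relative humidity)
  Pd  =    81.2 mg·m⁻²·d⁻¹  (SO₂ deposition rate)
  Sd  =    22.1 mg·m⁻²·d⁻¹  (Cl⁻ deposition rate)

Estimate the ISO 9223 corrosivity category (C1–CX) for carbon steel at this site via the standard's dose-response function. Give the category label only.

C2

carbon steel: T≤10 °C ⇒ hinge +0.150·(-9.5−10) = -2.9250
  Pd branch = 1.77·Pd^0.52·e^(0.02·RH+f) = 2.808 μm/a
  Cl⁻ term: 0.102·22.1^0.62·exp(0.033·55+0.04·-9.5) = 2.92
  sum: 2.808 + 2.92 → r_corr = 5.727 μm/a
5.73 μm/a falls in (1.3, 25] for carbon steel → category C2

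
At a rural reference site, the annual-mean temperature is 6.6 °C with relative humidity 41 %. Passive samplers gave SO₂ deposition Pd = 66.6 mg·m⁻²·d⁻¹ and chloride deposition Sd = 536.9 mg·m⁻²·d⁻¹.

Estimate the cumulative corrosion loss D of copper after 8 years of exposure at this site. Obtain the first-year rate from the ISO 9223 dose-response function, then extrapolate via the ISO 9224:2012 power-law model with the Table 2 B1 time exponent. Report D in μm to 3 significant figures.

copper: f(T) = +0.126·(T−10) [T≤10 °C] = -0.4284
  sulphur-dioxide contribution → 0.1156 μm/a
  chloride contribution → 0.3383 μm/a
  total first-year rate 0.4539 μm/a
ISO 9224: D(t) = r_corr · t^b with b = 0.667 (copper, B1)
  D(8) = 0.4539 × 8^0.667 = 0.4539 × 4.003 = 1.817 μm

D(8) = 1.82 μm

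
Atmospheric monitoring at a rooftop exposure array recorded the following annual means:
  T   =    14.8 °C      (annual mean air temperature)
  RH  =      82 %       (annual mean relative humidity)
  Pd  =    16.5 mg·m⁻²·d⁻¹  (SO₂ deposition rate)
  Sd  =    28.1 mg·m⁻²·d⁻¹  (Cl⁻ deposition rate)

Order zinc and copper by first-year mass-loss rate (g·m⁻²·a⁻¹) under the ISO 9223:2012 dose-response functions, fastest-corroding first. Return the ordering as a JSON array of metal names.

zinc: f(T) = -0.071·(T−10) [T>10 °C] = -0.3408
  SO₂ term: 0.0129·16.5^0.44·exp(0.046·82-0.3408) = 1.369
  Sd branch = 0.0175·Sd^0.57·e^(0.008·RH+0.085·T) = 0.7944 μm/a
  sum: 1.369 + 0.7944 → r_corr = 2.163 μm/a
  mass loss = 2.163 μm/a × 7.14 g/cm³ = 15.45 g·m⁻²·a⁻¹
copper: T>10 °C ⇒ hinge -0.080·(14.8−10) = -0.3840
  SO₂ term: 0.0053·16.5^0.26·exp(0.059·82-0.3840) = 0.9444
  Sd branch = 0.01025·Sd^0.27·e^(0.036·RH+0.049·T) = 0.9974 μm/a
  r_corr = 0.9444 + 0.9974 = 1.942 μm/a
  mass loss = 1.942 μm/a × 8.96 g/cm³ = 17.4 g·m⁻²·a⁻¹
Ordering by g·m⁻²·a⁻¹: copper (17.4) > zinc (15.4)

["copper", "zinc"]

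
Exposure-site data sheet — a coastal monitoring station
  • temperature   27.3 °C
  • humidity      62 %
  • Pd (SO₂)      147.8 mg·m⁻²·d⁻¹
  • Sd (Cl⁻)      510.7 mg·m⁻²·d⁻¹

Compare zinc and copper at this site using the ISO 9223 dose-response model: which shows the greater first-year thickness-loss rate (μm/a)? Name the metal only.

zinc: f(T) = -0.071·(T−10) [T>10 °C] = -1.2283
  Pd branch = 0.0129·Pd^0.44·e^(0.046·RH+f) = 0.5894 μm/a
  Sd branch = 0.0175·Sd^0.57·e^(0.008·RH+0.085·T) = 10.23 μm/a
  r_corr = 0.5894 + 10.23 = 10.82 μm/a
copper: temperature factor f = -0.080·(17.3) = -1.3840
  Pd branch = 0.0053·Pd^0.26·e^(0.059·RH+f) = 0.1888 μm/a
  Sd branch = 0.01025·Sd^0.27·e^(0.036·RH+0.049·T) = 1.96 μm/a
  r_corr = 0.1888 + 1.96 = 2.149 μm/a
Ordering by μm/a: zinc (10.8) > copper (2.15)

zinc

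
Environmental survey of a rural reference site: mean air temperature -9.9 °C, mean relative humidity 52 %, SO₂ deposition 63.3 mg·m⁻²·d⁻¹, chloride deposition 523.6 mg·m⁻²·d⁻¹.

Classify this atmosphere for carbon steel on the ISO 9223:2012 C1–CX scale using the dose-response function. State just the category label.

C2

carbon steel: temperature factor f = +0.150·(-19.9) = -2.9850
  SO₂ term: 1.77·63.3^0.52·exp(0.02·52-2.9850) = 2.188
  Cl⁻ term: 0.102·523.6^0.62·exp(0.033·52+0.04·-9.9) = 18.52
  sum: 2.188 + 18.52 → r_corr = 20.71 μm/a
20.7 μm/a falls in (1.3, 25] for carbon steel → category C2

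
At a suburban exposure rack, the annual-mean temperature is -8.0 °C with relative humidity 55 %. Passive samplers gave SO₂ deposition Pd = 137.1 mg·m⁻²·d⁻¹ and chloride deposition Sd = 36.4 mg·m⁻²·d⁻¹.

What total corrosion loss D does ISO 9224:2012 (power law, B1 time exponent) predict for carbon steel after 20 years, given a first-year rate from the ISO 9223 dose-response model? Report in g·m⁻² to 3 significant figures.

D(20) = 333 g·m⁻²

carbon steel: T≤10 °C ⇒ hinge +0.150·(-8.0−10) = -2.7000
  Pd branch = 1.77·Pd^0.52·e^(0.02·RH+f) = 4.617 μm/a
  Cl⁻ term: 0.102·36.4^0.62·exp(0.033·55+0.04·-8.0) = 4.224
  r_corr = 4.617 + 4.224 = 8.841 μm/a
Power-law: D(20) = r_corr · 20^0.523
  D(20) = 8.841 × 20^0.523 = 8.841 × 4.791 = 42.36 μm
  Mass loss = 42.36 μm × 7.85 g/cm³ = 332.5 g·m⁻²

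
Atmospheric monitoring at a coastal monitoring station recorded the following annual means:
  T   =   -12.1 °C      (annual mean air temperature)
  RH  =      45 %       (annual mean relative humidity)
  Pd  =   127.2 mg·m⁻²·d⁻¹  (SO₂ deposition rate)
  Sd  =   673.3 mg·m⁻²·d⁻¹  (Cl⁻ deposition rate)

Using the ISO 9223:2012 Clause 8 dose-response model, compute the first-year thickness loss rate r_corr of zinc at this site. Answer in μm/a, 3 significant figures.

r_corr = 0.739 μm/a

zinc: temperature factor f = +0.038·(-22.1) = -0.8398
  SO₂ term: 0.0129·127.2^0.44·exp(0.046·45-0.8398) = 0.3722
  Cl⁻ term: 0.0175·673.3^0.57·exp(0.008·45+0.085·-12.1) = 0.3671
  sum: 0.3722 + 0.3671 → r_corr = 0.7394 μm/a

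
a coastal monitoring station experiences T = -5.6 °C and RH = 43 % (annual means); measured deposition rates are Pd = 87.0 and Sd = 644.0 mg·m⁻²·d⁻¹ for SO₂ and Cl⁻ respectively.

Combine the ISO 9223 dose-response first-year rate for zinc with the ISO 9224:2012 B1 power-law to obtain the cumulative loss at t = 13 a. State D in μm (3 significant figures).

D(13) = 7.88 μm

zinc: temperature factor f = +0.038·(-15.6) = -0.5928
  sulphur-dioxide contribution → 0.3678 μm/a
  chloride contribution → 0.612 μm/a
  ⇒ r_corr(zinc) = 0.9798 μm/a
ISO 9224: D(t) = r_corr · t^b with b = 0.813 (zinc, B1)
  D(13) = 0.9798 × 13^0.813 = 0.9798 × 8.047 = 7.884 μm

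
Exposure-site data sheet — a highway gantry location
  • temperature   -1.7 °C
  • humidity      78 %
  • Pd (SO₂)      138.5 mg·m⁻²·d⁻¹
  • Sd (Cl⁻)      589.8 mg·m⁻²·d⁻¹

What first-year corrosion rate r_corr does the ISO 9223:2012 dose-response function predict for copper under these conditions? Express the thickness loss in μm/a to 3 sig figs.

r_corr = 1.31 μm/a

copper: f(T) = +0.126·(T−10) [T≤10 °C] = -1.4742
  SO₂ term: 0.0053·138.5^0.26·exp(0.059·78-1.4742) = 0.436
  Sd branch = 0.01025·Sd^0.27·e^(0.036·RH+0.049·T) = 0.8753 μm/a
  r_corr = 0.436 + 0.8753 = 1.311 μm/a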